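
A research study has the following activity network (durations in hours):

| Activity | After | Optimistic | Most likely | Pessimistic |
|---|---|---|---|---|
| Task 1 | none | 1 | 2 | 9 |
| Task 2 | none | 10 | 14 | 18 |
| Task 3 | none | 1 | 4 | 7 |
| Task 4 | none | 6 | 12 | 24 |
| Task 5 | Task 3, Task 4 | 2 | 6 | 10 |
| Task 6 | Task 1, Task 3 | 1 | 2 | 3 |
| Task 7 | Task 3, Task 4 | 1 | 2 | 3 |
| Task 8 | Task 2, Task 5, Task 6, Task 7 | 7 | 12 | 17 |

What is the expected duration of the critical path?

te_Task 1 = (1 + 4·2 + 9)/6 = 18/6 = 3
te_Task 2 = (10 + 4·14 + 18)/6 = 84/6 = 14
te_Task 3 = (1 + 4·4 + 7)/6 = 24/6 = 4
te_Task 4 = (6 + 4·12 + 24)/6 = 78/6 = 13
te_Task 5 = (2 + 4·6 + 10)/6 = 36/6 = 6
te_Task 6 = (1 + 4·2 + 3)/6 = 12/6 = 2
te_Task 7 = (1 + 4·2 + 3)/6 = 12/6 = 2
te_Task 8 = (7 + 4·12 + 17)/6 = 72/6 = 12

Forward pass:
ES_Task 1 = 0; EF_Task 1 = 3
ES_Task 2 = 0; EF_Task 2 = 14
ES_Task 3 = 0; EF_Task 3 = 4
ES_Task 4 = 0; EF_Task 4 = 13
ES_Task 5 = max(EF_Task 3=4, EF_Task 4=13) = 13; EF_Task 5 = 13+6 = 19
ES_Task 6 = max(EF_Task 1=3, EF_Task 3=4) = 4; EF_Task 6 = 4+2 = 6
ES_Task 7 = max(EF_Task 3=4, EF_Task 4=13) = 13; EF_Task 7 = 13+2 = 15
ES_Task 8 = max(EF_Task 2=14, EF_Task 5=19, EF_Task 6=6, EF_Task 7=15) = 19; EF_Task 8 = 19+12 = 31
Expected project duration μ = 31 hours. Critical path: Task 4 → Task 5 → Task 8.

31 hours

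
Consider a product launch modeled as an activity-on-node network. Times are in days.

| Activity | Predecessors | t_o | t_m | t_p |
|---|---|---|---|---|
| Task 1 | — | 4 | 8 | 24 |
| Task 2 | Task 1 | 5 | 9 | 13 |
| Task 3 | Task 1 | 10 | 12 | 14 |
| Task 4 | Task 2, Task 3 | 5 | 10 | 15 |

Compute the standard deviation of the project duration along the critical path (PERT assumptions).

te_Task 1 = (4 + 4·8 + 24)/6 = 60/6 = 10; σ²_Task 1 = ((24−4)/6)² = 11.111
te_Task 2 = (5 + 4·9 + 13)/6 = 54/6 = 9; σ²_Task 2 = ((13−5)/6)² = 1.778
te_Task 3 = (10 + 4·12 + 14)/6 = 72/6 = 12; σ²_Task 3 = ((14−10)/6)² = 0.444
te_Task 4 = (5 + 4·10 + 15)/6 = 60/6 = 10; σ²_Task 4 = ((15−5)/6)² = 2.778

Forward pass:
ES_Task 1 = 0; EF_Task 1 = 10
ES_Task 2 = 10; EF_Task 2 = 10+9 = 19
ES_Task 3 = 10; EF_Task 3 = 10+12 = 22
ES_Task 4 = max(EF_Task 2=19, EF_Task 3=22) = 22; EF_Task 4 = 22+10 = 32
Expected project duration μ = 32 days. Critical path: Task 1 → Task 3 → Task 4.

Variance along critical path = 11.111 + 0.444 + 2.778 = 14.333
σ = √14.333 = 3.786 days

3.79 days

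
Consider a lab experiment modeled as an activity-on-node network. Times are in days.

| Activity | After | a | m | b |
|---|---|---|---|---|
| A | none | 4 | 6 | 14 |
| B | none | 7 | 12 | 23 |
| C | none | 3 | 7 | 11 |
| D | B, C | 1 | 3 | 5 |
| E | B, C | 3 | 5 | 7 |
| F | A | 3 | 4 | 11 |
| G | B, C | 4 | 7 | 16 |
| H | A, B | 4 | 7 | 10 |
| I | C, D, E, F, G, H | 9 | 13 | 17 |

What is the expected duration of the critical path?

te_A = (4 + 4·6 + 14)/6 = 42/6 = 7
te_B = (7 + 4·12 + 23)/6 = 78/6 = 13
te_C = (3 + 4·7 + 11)/6 = 42/6 = 7
te_D = (1 + 4·3 + 5)/6 = 18/6 = 3
te_E = (3 + 4·5 + 7)/6 = 30/6 = 5
te_F = (3 + 4·4 + 11)/6 = 30/6 = 5
te_G = (4 + 4·7 + 16)/6 = 48/6 = 8
te_H = (4 + 4·7 + 10)/6 = 42/6 = 7
te_I = (9 + 4·13 + 17)/6 = 78/6 = 13

Forward pass:
ES_A = 0; EF_A = 7
ES_B = 0; EF_B = 13
ES_C = 0; EF_C = 7
ES_D = max(EF_B=13, EF_C=7) = 13; EF_D = 13+3 = 16
ES_E = max(EF_B=13, EF_C=7) = 13; EF_E = 13+5 = 18
ES_F = 7; EF_F = 7+5 = 12
ES_G = max(EF_B=13, EF_C=7) = 13; EF_G = 13+8 = 21
ES_H = max(EF_A=7, EF_B=13) = 13; EF_H = 13+7 = 20
ES_I = max(EF_C=7, EF_D=16, EF_E=18, EF_F=12, EF_G=21, EF_H=20) = 21; EF_I = 21+13 = 34
Expected project duration μ = 34 days. Critical path: B → G → I.

34 days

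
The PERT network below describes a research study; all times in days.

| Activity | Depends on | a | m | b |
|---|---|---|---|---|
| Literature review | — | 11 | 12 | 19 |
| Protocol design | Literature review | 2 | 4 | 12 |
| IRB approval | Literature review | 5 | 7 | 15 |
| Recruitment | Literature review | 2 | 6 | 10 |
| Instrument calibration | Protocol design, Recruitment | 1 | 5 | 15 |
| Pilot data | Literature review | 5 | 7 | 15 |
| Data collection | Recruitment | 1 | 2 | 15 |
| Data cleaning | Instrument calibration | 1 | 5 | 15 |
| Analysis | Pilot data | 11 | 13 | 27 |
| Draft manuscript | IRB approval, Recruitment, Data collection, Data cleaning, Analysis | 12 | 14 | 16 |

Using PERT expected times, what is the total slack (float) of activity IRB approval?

15 days

te_Literature review = (11 + 4·12 + 19)/6 = 78/6 = 13
te_Protocol design = (2 + 4·4 + 12)/6 = 30/6 = 5
te_IRB approval = (5 + 4·7 + 15)/6 = 48/6 = 8
te_Recruitment = (2 + 4·6 + 10)/6 = 36/6 = 6
te_Instrument calibration = (1 + 4·5 + 15)/6 = 36/6 = 6
te_Pilot data = (5 + 4·7 + 15)/6 = 48/6 = 8
te_Data collection = (1 + 4·2 + 15)/6 = 24/6 = 4
te_Data cleaning = (1 + 4·5 + 15)/6 = 36/6 = 6
te_Analysis = (11 + 4·13 + 27)/6 = 90/6 = 15
te_Draft manuscript = (12 + 4·14 + 16)/6 = 84/6 = 14

Forward pass:
ES_Literature review = 0; EF_Literature review = 13
ES_Protocol design = 13; EF_Protocol design = 13+5 = 18
ES_IRB approval = 13; EF_IRB approval = 13+8 = 21
ES_Recruitment = 13; EF_Recruitment = 13+6 = 19
ES_Instrument calibration = max(EF_Protocol design=18, EF_Recruitment=19) = 19; EF_Instrument calibration = 19+6 = 25
ES_Pilot data = 13; EF_Pilot data = 13+8 = 21
ES_Data collection = 19; EF_Data collection = 19+4 = 23
ES_Data cleaning = 25; EF_Data cleaning = 25+6 = 31
ES_Analysis = 21; EF_Analysis = 21+15 = 36
ES_Draft manuscript = max(EF_IRB approval=21, EF_Recruitment=19, EF_Data collection=23, EF_Data cleaning=31, EF_Analysis=36) = 36; EF_Draft manuscript = 36+14 = 50
Expected project duration μ = 50 days. Critical path: Literature review → Pilot data → Analysis → Draft manuscript.

Backward pass:
LF_Draft manuscript = 50; LS_Draft manuscript = 50−14 = 36
LF_Analysis = LS_Draft manuscript = 36; LS_Analysis = 36−15 = 21
LF_Data cleaning = LS_Draft manuscript = 36; LS_Data cleaning = 36−6 = 30
LF_Data collection = LS_Draft manuscript = 36; LS_Data collection = 36−4 = 32
LF_Pilot data = LS_Analysis = 21; LS_Pilot data = 21−8 = 13
LF_Instrument calibration = LS_Data cleaning = 30; LS_Instrument calibration = 30−6 = 24
LF_Recruitment = min(LS_Instrument calibration=24, LS_Data collection=32, LS_Draft manuscript=36) = 24; LS_Recruitment = 24−6 = 18
LF_IRB approval = LS_Draft manuscript = 36; LS_IRB approval = 36−8 = 28
LF_Protocol design = LS_Instrument calibration = 24; LS_Protocol design = 24−5 = 19
LF_Literature review = min(LS_Protocol design=19, LS_IRB approval=28, LS_Recruitment=18, LS_Pilot data=13) = 13; LS_Literature review = 13−13 = 0
Slack_IRB approval = LS_IRB approval − ES_IRB approval = 28 − 13 = 15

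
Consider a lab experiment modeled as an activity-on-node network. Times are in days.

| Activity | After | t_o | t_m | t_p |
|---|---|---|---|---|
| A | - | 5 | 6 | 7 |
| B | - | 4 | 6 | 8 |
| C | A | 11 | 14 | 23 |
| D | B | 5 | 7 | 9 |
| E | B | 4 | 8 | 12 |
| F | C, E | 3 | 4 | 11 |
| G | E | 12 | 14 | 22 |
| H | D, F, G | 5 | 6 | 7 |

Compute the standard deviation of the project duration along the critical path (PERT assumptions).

2.26 days

te_A = (5 + 4·6 + 7)/6 = 36/6 = 6; σ²_A = ((7−5)/6)² = 0.111
te_B = (4 + 4·6 + 8)/6 = 36/6 = 6; σ²_B = ((8−4)/6)² = 0.444
te_C = (11 + 4·14 + 23)/6 = 90/6 = 15; σ²_C = ((23−11)/6)² = 4.000
te_D = (5 + 4·7 + 9)/6 = 42/6 = 7; σ²_D = ((9−5)/6)² = 0.444
te_E = (4 + 4·8 + 12)/6 = 48/6 = 8; σ²_E = ((12−4)/6)² = 1.778
te_F = (3 + 4·4 + 11)/6 = 30/6 = 5; σ²_F = ((11−3)/6)² = 1.778
te_G = (12 + 4·14 + 22)/6 = 90/6 = 15; σ²_G = ((22−12)/6)² = 2.778
te_H = (5 + 4·6 + 7)/6 = 36/6 = 6; σ²_H = ((7−5)/6)² = 0.111

Forward pass:
ES_A = 0; EF_A = 6
ES_B = 0; EF_B = 6
ES_C = 6; EF_C = 6+15 = 21
ES_D = 6; EF_D = 6+7 = 13
ES_E = 6; EF_E = 6+8 = 14
ES_F = max(EF_C=21, EF_E=14) = 21; EF_F = 21+5 = 26
ES_G = 14; EF_G = 14+15 = 29
ES_H = max(EF_D=13, EF_F=26, EF_G=29) = 29; EF_H = 29+6 = 35
Expected project duration μ = 35 days. Critical path: B → E → G → H.

Variance along critical path = 0.444 + 1.778 + 2.778 + 0.111 = 5.111
σ = √5.111 = 2.261 days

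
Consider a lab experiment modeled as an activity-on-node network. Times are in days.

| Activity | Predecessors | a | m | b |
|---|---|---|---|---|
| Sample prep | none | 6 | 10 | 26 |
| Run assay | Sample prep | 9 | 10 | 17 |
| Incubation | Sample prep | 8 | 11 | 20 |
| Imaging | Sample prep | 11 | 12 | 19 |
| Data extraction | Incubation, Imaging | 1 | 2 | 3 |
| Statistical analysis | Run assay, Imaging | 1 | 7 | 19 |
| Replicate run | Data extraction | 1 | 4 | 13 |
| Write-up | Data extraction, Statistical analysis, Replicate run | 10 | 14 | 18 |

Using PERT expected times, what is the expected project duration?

te_Sample prep = (6 + 4·10 + 26)/6 = 72/6 = 12
te_Run assay = (9 + 4·10 + 17)/6 = 66/6 = 11
te_Incubation = (8 + 4·11 + 20)/6 = 72/6 = 12
te_Imaging = (11 + 4·12 + 19)/6 = 78/6 = 13
te_Data extraction = (1 + 4·2 + 3)/6 = 12/6 = 2
te_Statistical analysis = (1 + 4·7 + 19)/6 = 48/6 = 8
te_Replicate run = (1 + 4·4 + 13)/6 = 30/6 = 5
te_Write-up = (10 + 4·14 + 18)/6 = 84/6 = 14

Forward pass:
ES_Sample prep = 0; EF_Sample prep = 12
ES_Run assay = 12; EF_Run assay = 12+11 = 23
ES_Incubation = 12; EF_Incubation = 12+12 = 24
ES_Imaging = 12; EF_Imaging = 12+13 = 25
ES_Data extraction = max(EF_Incubation=24, EF_Imaging=25) = 25; EF_Data extraction = 25+2 = 27
ES_Statistical analysis = max(EF_Run assay=23, EF_Imaging=25) = 25; EF_Statistical analysis = 25+8 = 33
ES_Replicate run = 27; EF_Replicate run = 27+5 = 32
ES_Write-up = max(EF_Data extraction=27, EF_Statistical analysis=33, EF_Replicate run=32) = 33; EF_Write-up = 33+14 = 47
Expected project duration μ = 47 days. Critical path: Sample prep → Imaging → Statistical analysis → Write-up.

47 days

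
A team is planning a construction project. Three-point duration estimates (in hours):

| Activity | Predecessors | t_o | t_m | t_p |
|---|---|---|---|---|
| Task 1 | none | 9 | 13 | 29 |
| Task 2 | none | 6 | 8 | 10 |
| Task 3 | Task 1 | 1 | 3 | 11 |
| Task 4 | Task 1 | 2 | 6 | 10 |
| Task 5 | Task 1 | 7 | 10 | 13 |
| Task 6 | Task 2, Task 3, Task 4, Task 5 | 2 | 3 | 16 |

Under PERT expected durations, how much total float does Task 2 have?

te_Task 1 = (9 + 4·13 + 29)/6 = 90/6 = 15
te_Task 2 = (6 + 4·8 + 10)/6 = 48/6 = 8
te_Task 3 = (1 + 4·3 + 11)/6 = 24/6 = 4
te_Task 4 = (2 + 4·6 + 10)/6 = 36/6 = 6
te_Task 5 = (7 + 4·10 + 13)/6 = 60/6 = 10
te_Task 6 = (2 + 4·3 + 16)/6 = 30/6 = 5

Forward pass:
ES_Task 1 = 0; EF_Task 1 = 15
ES_Task 2 = 0; EF_Task 2 = 8
ES_Task 3 = 15; EF_Task 3 = 15+4 = 19
ES_Task 4 = 15; EF_Task 4 = 15+6 = 21
ES_Task 5 = 15; EF_Task 5 = 15+10 = 25
ES_Task 6 = max(EF_Task 2=8, EF_Task 3=19, EF_Task 4=21, EF_Task 5=25) = 25; EF_Task 6 = 25+5 = 30
Expected project duration μ = 30 hours. Critical path: Task 1 → Task 5 → Task 6.

Backward pass:
LF_Task 6 = 30; LS_Task 6 = 30−5 = 25
LF_Task 5 = LS_Task 6 = 25; LS_Task 5 = 25−10 = 15
LF_Task 4 = LS_Task 6 = 25; LS_Task 4 = 25−6 = 19
LF_Task 3 = LS_Task 6 = 25; LS_Task 3 = 25−4 = 21
LF_Task 2 = LS_Task 6 = 25; LS_Task 2 = 25−8 = 17
LF_Task 1 = min(LS_Task 3=21, LS_Task 4=19, LS_Task 5=15) = 15; LS_Task 1 = 15−15 = 0
Slack_Task 2 = LS_Task 2 − ES_Task 2 = 17 − 0 = 17

17 hours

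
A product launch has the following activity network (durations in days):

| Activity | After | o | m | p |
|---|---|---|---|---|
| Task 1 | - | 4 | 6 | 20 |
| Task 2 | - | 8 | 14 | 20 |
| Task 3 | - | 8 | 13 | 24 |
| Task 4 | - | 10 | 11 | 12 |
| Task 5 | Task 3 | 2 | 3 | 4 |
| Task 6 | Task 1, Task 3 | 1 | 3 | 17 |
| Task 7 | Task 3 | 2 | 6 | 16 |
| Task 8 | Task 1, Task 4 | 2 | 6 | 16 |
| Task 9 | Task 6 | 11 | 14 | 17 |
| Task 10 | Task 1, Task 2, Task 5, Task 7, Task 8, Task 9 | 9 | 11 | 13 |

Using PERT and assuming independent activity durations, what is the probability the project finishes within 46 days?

te_Task 1 = (4 + 4·6 + 20)/6 = 48/6 = 8; σ²_Task 1 = ((20−4)/6)² = 7.111
te_Task 2 = (8 + 4·14 + 20)/6 = 84/6 = 14; σ²_Task 2 = ((20−8)/6)² = 4.000
te_Task 3 = (8 + 4·13 + 24)/6 = 84/6 = 14; σ²_Task 3 = ((24−8)/6)² = 7.111
te_Task 4 = (10 + 4·11 + 12)/6 = 66/6 = 11; σ²_Task 4 = ((12−10)/6)² = 0.111
te_Task 5 = (2 + 4·3 + 4)/6 = 18/6 = 3; σ²_Task 5 = ((4−2)/6)² = 0.111
te_Task 6 = (1 + 4·3 + 17)/6 = 30/6 = 5; σ²_Task 6 = ((17−1)/6)² = 7.111
te_Task 7 = (2 + 4·6 + 16)/6 = 42/6 = 7; σ²_Task 7 = ((16−2)/6)² = 5.444
te_Task 8 = (2 + 4·6 + 16)/6 = 42/6 = 7; σ²_Task 8 = ((16−2)/6)² = 5.444
te_Task 9 = (11 + 4·14 + 17)/6 = 84/6 = 14; σ²_Task 9 = ((17−11)/6)² = 1.000
te_Task 10 = (9 + 4·11 + 13)/6 = 66/6 = 11; σ²_Task 10 = ((13−9)/6)² = 0.444

Forward pass:
ES_Task 1 = 0; EF_Task 1 = 8
ES_Task 2 = 0; EF_Task 2 = 14
ES_Task 3 = 0; EF_Task 3 = 14
ES_Task 4 = 0; EF_Task 4 = 11
ES_Task 5 = 14; EF_Task 5 = 14+3 = 17
ES_Task 6 = max(EF_Task 1=8, EF_Task 3=14) = 14; EF_Task 6 = 14+5 = 19
ES_Task 7 = 14; EF_Task 7 = 14+7 = 21
ES_Task 8 = max(EF_Task 1=8, EF_Task 4=11) = 11; EF_Task 8 = 11+7 = 18
ES_Task 9 = 19; EF_Task 9 = 19+14 = 33
ES_Task 10 = max(EF_Task 1=8, EF_Task 2=14, EF_Task 5=17, EF_Task 7=21, EF_Task 8=18, EF_Task 9=33) = 33; EF_Task 10 = 33+11 = 44
Expected project duration μ = 44 days. Critical path: Task 3 → Task 6 → Task 9 → Task 10.

Variance along critical path = 7.111 + 7.111 + 1.000 + 0.444 = 15.667; σ = √15.667 = 3.958 days.
Z = (46 − 44) / 3.958 = 0.505
P(T ≤ 46) = Φ(0.505) ≈ 0.693

0.693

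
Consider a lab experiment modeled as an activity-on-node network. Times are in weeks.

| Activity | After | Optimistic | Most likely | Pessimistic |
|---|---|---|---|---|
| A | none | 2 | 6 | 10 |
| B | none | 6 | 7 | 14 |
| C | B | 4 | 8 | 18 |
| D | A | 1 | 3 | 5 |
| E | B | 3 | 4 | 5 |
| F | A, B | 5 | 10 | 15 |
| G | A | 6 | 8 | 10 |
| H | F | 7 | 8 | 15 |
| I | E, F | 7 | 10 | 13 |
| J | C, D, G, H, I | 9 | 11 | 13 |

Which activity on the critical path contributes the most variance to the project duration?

F

te_A = (2 + 4·6 + 10)/6 = 36/6 = 6; σ²_A = ((10−2)/6)² = 1.778
te_B = (6 + 4·7 + 14)/6 = 48/6 = 8; σ²_B = ((14−6)/6)² = 1.778
te_C = (4 + 4·8 + 18)/6 = 54/6 = 9; σ²_C = ((18−4)/6)² = 5.444
te_D = (1 + 4·3 + 5)/6 = 18/6 = 3; σ²_D = ((5−1)/6)² = 0.444
te_E = (3 + 4·4 + 5)/6 = 24/6 = 4; σ²_E = ((5−3)/6)² = 0.111
te_F = (5 + 4·10 + 15)/6 = 60/6 = 10; σ²_F = ((15−5)/6)² = 2.778
te_G = (6 + 4·8 + 10)/6 = 48/6 = 8; σ²_G = ((10−6)/6)² = 0.444
te_H = (7 + 4·8 + 15)/6 = 54/6 = 9; σ²_H = ((15−7)/6)² = 1.778
te_I = (7 + 4·10 + 13)/6 = 60/6 = 10; σ²_I = ((13−7)/6)² = 1.000
te_J = (9 + 4·11 + 13)/6 = 66/6 = 11; σ²_J = ((13−9)/6)² = 0.444

Forward pass:
ES_A = 0; EF_A = 6
ES_B = 0; EF_B = 8
ES_C = 8; EF_C = 8+9 = 17
ES_D = 6; EF_D = 6+3 = 9
ES_E = 8; EF_E = 8+4 = 12
ES_F = max(EF_A=6, EF_B=8) = 8; EF_F = 8+10 = 18
ES_G = 6; EF_G = 6+8 = 14
ES_H = 18; EF_H = 18+9 = 27
ES_I = max(EF_E=12, EF_F=18) = 18; EF_I = 18+10 = 28
ES_J = max(EF_C=17, EF_D=9, EF_G=14, EF_H=27, EF_I=28) = 28; EF_J = 28+11 = 39
Expected project duration μ = 39 weeks. Critical path: B → F → I → J.

Variances on critical path: σ²_B=1.778, σ²_F=2.778, σ²_I=1.000, σ²_J=0.444.
Largest is σ²_F = 2.778.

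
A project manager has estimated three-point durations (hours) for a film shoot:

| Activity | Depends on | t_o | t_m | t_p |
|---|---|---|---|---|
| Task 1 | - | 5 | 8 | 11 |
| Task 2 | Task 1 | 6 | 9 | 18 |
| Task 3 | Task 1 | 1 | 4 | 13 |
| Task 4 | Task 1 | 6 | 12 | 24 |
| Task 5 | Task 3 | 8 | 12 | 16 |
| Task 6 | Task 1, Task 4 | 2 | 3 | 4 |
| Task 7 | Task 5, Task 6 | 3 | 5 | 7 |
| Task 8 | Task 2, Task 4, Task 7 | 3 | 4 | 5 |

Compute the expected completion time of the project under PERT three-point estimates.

te_Task 1 = (5 + 4·8 + 11)/6 = 48/6 = 8
te_Task 2 = (6 + 4·9 + 18)/6 = 60/6 = 10
te_Task 3 = (1 + 4·4 + 13)/6 = 30/6 = 5
te_Task 4 = (6 + 4·12 + 24)/6 = 78/6 = 13
te_Task 5 = (8 + 4·12 + 16)/6 = 72/6 = 12
te_Task 6 = (2 + 4·3 + 4)/6 = 18/6 = 3
te_Task 7 = (3 + 4·5 + 7)/6 = 30/6 = 5
te_Task 8 = (3 + 4·4 + 5)/6 = 24/6 = 4

Forward pass:
ES_Task 1 = 0; EF_Task 1 = 8
ES_Task 2 = 8; EF_Task 2 = 8+10 = 18
ES_Task 3 = 8; EF_Task 3 = 8+5 = 13
ES_Task 4 = 8; EF_Task 4 = 8+13 = 21
ES_Task 5 = 13; EF_Task 5 = 13+12 = 25
ES_Task 6 = max(EF_Task 1=8, EF_Task 4=21) = 21; EF_Task 6 = 21+3 = 24
ES_Task 7 = max(EF_Task 5=25, EF_Task 6=24) = 25; EF_Task 7 = 25+5 = 30
ES_Task 8 = max(EF_Task 2=18, EF_Task 4=21, EF_Task 7=30) = 30; EF_Task 8 = 30+4 = 34
Expected project duration μ = 34 hours. Critical path: Task 1 → Task 3 → Task 5 → Task 7 → Task 8.

34 hours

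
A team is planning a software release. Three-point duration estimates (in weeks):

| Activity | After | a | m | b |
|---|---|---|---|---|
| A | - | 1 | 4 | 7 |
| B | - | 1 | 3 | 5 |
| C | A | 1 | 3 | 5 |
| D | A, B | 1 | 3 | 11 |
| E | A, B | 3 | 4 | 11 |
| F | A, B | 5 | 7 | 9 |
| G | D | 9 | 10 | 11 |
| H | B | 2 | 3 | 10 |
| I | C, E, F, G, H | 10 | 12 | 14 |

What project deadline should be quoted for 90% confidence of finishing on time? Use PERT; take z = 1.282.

te_A = (1 + 4·4 + 7)/6 = 24/6 = 4; σ²_A = ((7−1)/6)² = 1.000
te_B = (1 + 4·3 + 5)/6 = 18/6 = 3; σ²_B = ((5−1)/6)² = 0.444
te_C = (1 + 4·3 + 5)/6 = 18/6 = 3; σ²_C = ((5−1)/6)² = 0.444
te_D = (1 + 4·3 + 11)/6 = 24/6 = 4; σ²_D = ((11−1)/6)² = 2.778
te_E = (3 + 4·4 + 11)/6 = 30/6 = 5; σ²_E = ((11−3)/6)² = 1.778
te_F = (5 + 4·7 + 9)/6 = 42/6 = 7; σ²_F = ((9−5)/6)² = 0.444
te_G = (9 + 4·10 + 11)/6 = 60/6 = 10; σ²_G = ((11−9)/6)² = 0.111
te_H = (2 + 4·3 + 10)/6 = 24/6 = 4; σ²_H = ((10−2)/6)² = 1.778
te_I = (10 + 4·12 + 14)/6 = 72/6 = 12; σ²_I = ((14−10)/6)² = 0.444

Forward pass:
ES_A = 0; EF_A = 4
ES_B = 0; EF_B = 3
ES_C = 4; EF_C = 4+3 = 7
ES_D = max(EF_A=4, EF_B=3) = 4; EF_D = 4+4 = 8
ES_E = max(EF_A=4, EF_B=3) = 4; EF_E = 4+5 = 9
ES_F = max(EF_A=4, EF_B=3) = 4; EF_F = 4+7 = 11
ES_G = 8; EF_G = 8+10 = 18
ES_H = 3; EF_H = 3+4 = 7
ES_I = max(EF_C=7, EF_E=9, EF_F=11, EF_G=18, EF_H=7) = 18; EF_I = 18+12 = 30
Expected project duration μ = 30 weeks. Critical path: A → D → G → I.

Variance along critical path = 1.000 + 2.778 + 0.111 + 0.444 = 4.333; σ = 2.082 weeks.
D = μ + z·σ = 30 + 1.282·2.082 = 32.7 weeks

32.7 weeks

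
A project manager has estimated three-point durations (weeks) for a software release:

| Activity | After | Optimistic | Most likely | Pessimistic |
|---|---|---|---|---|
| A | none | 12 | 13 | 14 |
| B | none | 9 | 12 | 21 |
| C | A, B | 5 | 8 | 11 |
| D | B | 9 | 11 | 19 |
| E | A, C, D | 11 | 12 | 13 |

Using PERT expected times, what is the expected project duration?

37 weeks

te_A = (12 + 4·13 + 14)/6 = 78/6 = 13
te_B = (9 + 4·12 + 21)/6 = 78/6 = 13
te_C = (5 + 4·8 + 11)/6 = 48/6 = 8
te_D = (9 + 4·11 + 19)/6 = 72/6 = 12
te_E = (11 + 4·12 + 13)/6 = 72/6 = 12

Forward pass:
ES_A = 0; EF_A = 13
ES_B = 0; EF_B = 13
ES_C = max(EF_A=13, EF_B=13) = 13; EF_C = 13+8 = 21
ES_D = 13; EF_D = 13+12 = 25
ES_E = max(EF_A=13, EF_C=21, EF_D=25) = 25; EF_E = 25+12 = 37
Expected project duration μ = 37 weeks. Critical path: B → D → E.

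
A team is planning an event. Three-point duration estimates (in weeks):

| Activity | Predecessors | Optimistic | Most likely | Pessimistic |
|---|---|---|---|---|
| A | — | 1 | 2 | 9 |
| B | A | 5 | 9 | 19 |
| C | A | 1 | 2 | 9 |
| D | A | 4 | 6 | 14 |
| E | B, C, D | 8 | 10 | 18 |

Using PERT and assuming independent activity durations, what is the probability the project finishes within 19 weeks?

te_A = (1 + 4·2 + 9)/6 = 18/6 = 3; σ²_A = ((9−1)/6)² = 1.778
te_B = (5 + 4·9 + 19)/6 = 60/6 = 10; σ²_B = ((19−5)/6)² = 5.444
te_C = (1 + 4·2 + 9)/6 = 18/6 = 3; σ²_C = ((9−1)/6)² = 1.778
te_D = (4 + 4·6 + 14)/6 = 42/6 = 7; σ²_D = ((14−4)/6)² = 2.778
te_E = (8 + 4·10 + 18)/6 = 66/6 = 11; σ²_E = ((18−8)/6)² = 2.778

Forward pass:
ES_A = 0; EF_A = 3
ES_B = 3; EF_B = 3+10 = 13
ES_C = 3; EF_C = 3+3 = 6
ES_D = 3; EF_D = 3+7 = 10
ES_E = max(EF_B=13, EF_C=6, EF_D=10) = 13; EF_E = 13+11 = 24
Expected project duration μ = 24 weeks. Critical path: A → B → E.

Variance along critical path = 1.778 + 5.444 + 2.778 = 10.000; σ = √10.000 = 3.162 weeks.
Z = (19 − 24) / 3.162 = -1.581
P(T ≤ 19) = Φ(-1.581) ≈ 0.057

0.057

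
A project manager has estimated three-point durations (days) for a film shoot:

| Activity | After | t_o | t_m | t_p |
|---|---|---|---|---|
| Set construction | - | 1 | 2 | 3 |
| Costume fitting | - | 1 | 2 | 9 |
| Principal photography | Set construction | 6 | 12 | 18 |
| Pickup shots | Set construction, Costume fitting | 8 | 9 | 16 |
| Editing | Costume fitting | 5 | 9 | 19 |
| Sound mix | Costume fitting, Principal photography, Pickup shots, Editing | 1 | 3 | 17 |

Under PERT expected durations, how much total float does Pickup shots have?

1 days

te_Set construction = (1 + 4·2 + 3)/6 = 12/6 = 2
te_Costume fitting = (1 + 4·2 + 9)/6 = 18/6 = 3
te_Principal photography = (6 + 4·12 + 18)/6 = 72/6 = 12
te_Pickup shots = (8 + 4·9 + 16)/6 = 60/6 = 10
te_Editing = (5 + 4·9 + 19)/6 = 60/6 = 10
te_Sound mix = (1 + 4·3 + 17)/6 = 30/6 = 5

Forward pass:
ES_Set construction = 0; EF_Set construction = 2
ES_Costume fitting = 0; EF_Costume fitting = 3
ES_Principal photography = 2; EF_Principal photography = 2+12 = 14
ES_Pickup shots = max(EF_Set construction=2, EF_Costume fitting=3) = 3; EF_Pickup shots = 3+10 = 13
ES_Editing = 3; EF_Editing = 3+10 = 13
ES_Sound mix = max(EF_Costume fitting=3, EF_Principal photography=14, EF_Pickup shots=13, EF_Editing=13) = 14; EF_Sound mix = 14+5 = 19
Expected project duration μ = 19 days. Critical path: Set construction → Principal photography → Sound mix.

Backward pass:
LF_Sound mix = 19; LS_Sound mix = 19−5 = 14
LF_Editing = LS_Sound mix = 14; LS_Editing = 14−10 = 4
LF_Pickup shots = LS_Sound mix = 14; LS_Pickup shots = 14−10 = 4
LF_Principal photography = LS_Sound mix = 14; LS_Principal photography = 14−12 = 2
LF_Costume fitting = min(LS_Pickup shots=4, LS_Editing=4, LS_Sound mix=14) = 4; LS_Costume fitting = 4−3 = 1
LF_Set construction = min(LS_Principal photography=2, LS_Pickup shots=4) = 2; LS_Set construction = 2−2 = 0
Slack_Pickup shots = LS_Pickup shots − ES_Pickup shots = 4 − 3 = 1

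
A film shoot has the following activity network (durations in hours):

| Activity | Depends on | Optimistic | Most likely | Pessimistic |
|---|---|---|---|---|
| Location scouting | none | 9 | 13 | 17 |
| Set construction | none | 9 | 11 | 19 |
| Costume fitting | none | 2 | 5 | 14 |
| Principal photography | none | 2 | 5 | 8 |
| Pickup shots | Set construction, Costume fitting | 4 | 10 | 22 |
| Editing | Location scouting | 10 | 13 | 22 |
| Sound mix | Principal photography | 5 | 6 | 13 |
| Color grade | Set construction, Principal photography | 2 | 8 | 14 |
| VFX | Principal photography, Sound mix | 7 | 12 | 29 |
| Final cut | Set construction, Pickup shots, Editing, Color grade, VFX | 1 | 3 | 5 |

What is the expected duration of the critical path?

30 hours

te_Location scouting = (9 + 4·13 + 17)/6 = 78/6 = 13
te_Set construction = (9 + 4·11 + 19)/6 = 72/6 = 12
te_Costume fitting = (2 + 4·5 + 14)/6 = 36/6 = 6
te_Principal photography = (2 + 4·5 + 8)/6 = 30/6 = 5
te_Pickup shots = (4 + 4·10 + 22)/6 = 66/6 = 11
te_Editing = (10 + 4·13 + 22)/6 = 84/6 = 14
te_Sound mix = (5 + 4·6 + 13)/6 = 42/6 = 7
te_Color grade = (2 + 4·8 + 14)/6 = 48/6 = 8
te_VFX = (7 + 4·12 + 29)/6 = 84/6 = 14
te_Final cut = (1 + 4·3 + 5)/6 = 18/6 = 3

Forward pass:
ES_Location scouting = 0; EF_Location scouting = 13
ES_Set construction = 0; EF_Set construction = 12
ES_Costume fitting = 0; EF_Costume fitting = 6
ES_Principal photography = 0; EF_Principal photography = 5
ES_Pickup shots = max(EF_Set construction=12, EF_Costume fitting=6) = 12; EF_Pickup shots = 12+11 = 23
ES_Editing = 13; EF_Editing = 13+14 = 27
ES_Sound mix = 5; EF_Sound mix = 5+7 = 12
ES_Color grade = max(EF_Set construction=12, EF_Principal photography=5) = 12; EF_Color grade = 12+8 = 20
ES_VFX = max(EF_Principal photography=5, EF_Sound mix=12) = 12; EF_VFX = 12+14 = 26
ES_Final cut = max(EF_Set construction=12, EF_Pickup shots=23, EF_Editing=27, EF_Color grade=20, EF_VFX=26) = 27; EF_Final cut = 27+3 = 30
Expected project duration μ = 30 hours. Critical path: Location scouting → Editing → Final cut.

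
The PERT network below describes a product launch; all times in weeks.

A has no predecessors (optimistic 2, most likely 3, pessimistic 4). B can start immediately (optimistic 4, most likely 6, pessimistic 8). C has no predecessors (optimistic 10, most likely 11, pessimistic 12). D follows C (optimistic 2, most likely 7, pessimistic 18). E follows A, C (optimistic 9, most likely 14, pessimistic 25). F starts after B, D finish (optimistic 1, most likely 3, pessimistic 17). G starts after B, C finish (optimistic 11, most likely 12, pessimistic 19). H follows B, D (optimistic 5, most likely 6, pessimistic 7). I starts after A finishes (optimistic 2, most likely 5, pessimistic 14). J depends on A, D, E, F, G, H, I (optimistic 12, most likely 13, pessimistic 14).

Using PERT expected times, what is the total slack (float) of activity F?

2 weeks

te_A = (2 + 4·3 + 4)/6 = 18/6 = 3
te_B = (4 + 4·6 + 8)/6 = 36/6 = 6
te_C = (10 + 4·11 + 12)/6 = 66/6 = 11
te_D = (2 + 4·7 + 18)/6 = 48/6 = 8
te_E = (9 + 4·14 + 25)/6 = 90/6 = 15
te_F = (1 + 4·3 + 17)/6 = 30/6 = 5
te_G = (11 + 4·12 + 19)/6 = 78/6 = 13
te_H = (5 + 4·6 + 7)/6 = 36/6 = 6
te_I = (2 + 4·5 + 14)/6 = 36/6 = 6
te_J = (12 + 4·13 + 14)/6 = 78/6 = 13

Forward pass:
ES_A = 0; EF_A = 3
ES_B = 0; EF_B = 6
ES_C = 0; EF_C = 11
ES_D = 11; EF_D = 11+8 = 19
ES_E = max(EF_A=3, EF_C=11) = 11; EF_E = 11+15 = 26
ES_F = max(EF_B=6, EF_D=19) = 19; EF_F = 19+5 = 24
ES_G = max(EF_B=6, EF_C=11) = 11; EF_G = 11+13 = 24
ES_H = max(EF_B=6, EF_D=19) = 19; EF_H = 19+6 = 25
ES_I = 3; EF_I = 3+6 = 9
ES_J = max(EF_A=3, EF_D=19, EF_E=26, EF_F=24, EF_G=24, EF_H=25, EF_I=9) = 26; EF_J = 26+13 = 39
Expected project duration μ = 39 weeks. Critical path: C → E → J.

Backward pass:
LF_J = 39; LS_J = 39−13 = 26
LF_I = LS_J = 26; LS_I = 26−6 = 20
LF_H = LS_J = 26; LS_H = 26−6 = 20
LF_G = LS_J = 26; LS_G = 26−13 = 13
LF_F = LS_J = 26; LS_F = 26−5 = 21
LF_E = LS_J = 26; LS_E = 26−15 = 11
LF_D = min(LS_F=21, LS_H=20, LS_J=26) = 20; LS_D = 20−8 = 12
LF_C = min(LS_D=12, LS_E=11, LS_G=13) = 11; LS_C = 11−11 = 0
LF_B = min(LS_F=21, LS_G=13, LS_H=20) = 13; LS_B = 13−6 = 7
LF_A = min(LS_E=11, LS_I=20, LS_J=26) = 11; LS_A = 11−3 = 8
Slack_F = LS_F − ES_F = 21 − 19 = 2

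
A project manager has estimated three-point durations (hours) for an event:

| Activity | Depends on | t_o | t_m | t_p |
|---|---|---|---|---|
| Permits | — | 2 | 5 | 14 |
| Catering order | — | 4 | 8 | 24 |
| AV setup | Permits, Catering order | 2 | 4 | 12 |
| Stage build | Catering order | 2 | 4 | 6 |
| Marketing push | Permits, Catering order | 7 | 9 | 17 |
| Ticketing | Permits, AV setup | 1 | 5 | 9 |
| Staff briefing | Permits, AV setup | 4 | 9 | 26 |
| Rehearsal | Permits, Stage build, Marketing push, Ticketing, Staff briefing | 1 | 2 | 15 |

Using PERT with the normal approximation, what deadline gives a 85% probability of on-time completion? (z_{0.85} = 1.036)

35.9 hours

te_Permits = (2 + 4·5 + 14)/6 = 36/6 = 6; σ²_Permits = ((14−2)/6)² = 4.000
te_Catering order = (4 + 4·8 + 24)/6 = 60/6 = 10; σ²_Catering order = ((24−4)/6)² = 11.111
te_AV setup = (2 + 4·4 + 12)/6 = 30/6 = 5; σ²_AV setup = ((12−2)/6)² = 2.778
te_Stage build = (2 + 4·4 + 6)/6 = 24/6 = 4; σ²_Stage build = ((6−2)/6)² = 0.444
te_Marketing push = (7 + 4·9 + 17)/6 = 60/6 = 10; σ²_Marketing push = ((17−7)/6)² = 2.778
te_Ticketing = (1 + 4·5 + 9)/6 = 30/6 = 5; σ²_Ticketing = ((9−1)/6)² = 1.778
te_Staff briefing = (4 + 4·9 + 26)/6 = 66/6 = 11; σ²_Staff briefing = ((26−4)/6)² = 13.444
te_Rehearsal = (1 + 4·2 + 15)/6 = 24/6 = 4; σ²_Rehearsal = ((15−1)/6)² = 5.444

Forward pass:
ES_Permits = 0; EF_Permits = 6
ES_Catering order = 0; EF_Catering order = 10
ES_AV setup = max(EF_Permits=6, EF_Catering order=10) = 10; EF_AV setup = 10+5 = 15
ES_Stage build = 10; EF_Stage build = 10+4 = 14
ES_Marketing push = max(EF_Permits=6, EF_Catering order=10) = 10; EF_Marketing push = 10+10 = 20
ES_Ticketing = max(EF_Permits=6, EF_AV setup=15) = 15; EF_Ticketing = 15+5 = 20
ES_Staff briefing = max(EF_Permits=6, EF_AV setup=15) = 15; EF_Staff briefing = 15+11 = 26
ES_Rehearsal = max(EF_Permits=6, EF_Stage build=14, EF_Marketing push=20, EF_Ticketing=20, EF_Staff briefing=26) = 26; EF_Rehearsal = 26+4 = 30
Expected project duration μ = 30 hours. Critical path: Catering order → AV setup → Staff briefing → Rehearsal.

Variance along critical path = 11.111 + 2.778 + 13.444 + 5.444 = 32.778; σ = 5.725 hours.
D = μ + z·σ = 30 + 1.036·5.725 = 35.9 hours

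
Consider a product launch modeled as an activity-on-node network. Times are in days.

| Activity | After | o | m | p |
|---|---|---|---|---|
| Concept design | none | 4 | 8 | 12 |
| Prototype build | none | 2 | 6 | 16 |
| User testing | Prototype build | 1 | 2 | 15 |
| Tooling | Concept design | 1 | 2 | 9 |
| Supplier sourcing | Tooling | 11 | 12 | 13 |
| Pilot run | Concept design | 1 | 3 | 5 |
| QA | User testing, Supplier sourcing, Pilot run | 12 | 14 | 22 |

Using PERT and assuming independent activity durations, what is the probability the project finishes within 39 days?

te_Concept design = (4 + 4·8 + 12)/6 = 48/6 = 8; σ²_Concept design = ((12−4)/6)² = 1.778
te_Prototype build = (2 + 4·6 + 16)/6 = 42/6 = 7; σ²_Prototype build = ((16−2)/6)² = 5.444
te_User testing = (1 + 4·2 + 15)/6 = 24/6 = 4; σ²_User testing = ((15−1)/6)² = 5.444
te_Tooling = (1 + 4·2 + 9)/6 = 18/6 = 3; σ²_Tooling = ((9−1)/6)² = 1.778
te_Supplier sourcing = (11 + 4·12 + 13)/6 = 72/6 = 12; σ²_Supplier sourcing = ((13−11)/6)² = 0.111
te_Pilot run = (1 + 4·3 + 5)/6 = 18/6 = 3; σ²_Pilot run = ((5−1)/6)² = 0.444
te_QA = (12 + 4·14 + 22)/6 = 90/6 = 15; σ²_QA = ((22−12)/6)² = 2.778

Forward pass:
ES_Concept design = 0; EF_Concept design = 8
ES_Prototype build = 0; EF_Prototype build = 7
ES_User testing = 7; EF_User testing = 7+4 = 11
ES_Tooling = 8; EF_Tooling = 8+3 = 11
ES_Supplier sourcing = 11; EF_Supplier sourcing = 11+12 = 23
ES_Pilot run = 8; EF_Pilot run = 8+3 = 11
ES_QA = max(EF_User testing=11, EF_Supplier sourcing=23, EF_Pilot run=11) = 23; EF_QA = 23+15 = 38
Expected project duration μ = 38 days. Critical path: Concept design → Tooling → Supplier sourcing → QA.

Variance along critical path = 1.778 + 1.778 + 0.111 + 2.778 = 6.444; σ = √6.444 = 2.539 days.
Z = (39 − 38) / 2.539 = 0.394
P(T ≤ 39) = Φ(0.394) ≈ 0.653

0.653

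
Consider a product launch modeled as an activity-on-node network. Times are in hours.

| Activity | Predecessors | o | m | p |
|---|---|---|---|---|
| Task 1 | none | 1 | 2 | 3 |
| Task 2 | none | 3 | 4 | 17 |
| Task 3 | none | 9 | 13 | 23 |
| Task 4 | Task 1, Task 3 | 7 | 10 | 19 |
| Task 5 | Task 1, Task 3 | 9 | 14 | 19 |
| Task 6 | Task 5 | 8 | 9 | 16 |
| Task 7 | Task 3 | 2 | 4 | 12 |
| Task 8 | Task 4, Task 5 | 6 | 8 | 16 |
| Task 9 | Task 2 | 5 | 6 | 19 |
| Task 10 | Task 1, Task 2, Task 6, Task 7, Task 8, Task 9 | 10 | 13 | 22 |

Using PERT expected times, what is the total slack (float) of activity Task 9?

te_Task 1 = (1 + 4·2 + 3)/6 = 12/6 = 2
te_Task 2 = (3 + 4·4 + 17)/6 = 36/6 = 6
te_Task 3 = (9 + 4·13 + 23)/6 = 84/6 = 14
te_Task 4 = (7 + 4·10 + 19)/6 = 66/6 = 11
te_Task 5 = (9 + 4·14 + 19)/6 = 84/6 = 14
te_Task 6 = (8 + 4·9 + 16)/6 = 60/6 = 10
te_Task 7 = (2 + 4·4 + 12)/6 = 30/6 = 5
te_Task 8 = (6 + 4·8 + 16)/6 = 54/6 = 9
te_Task 9 = (5 + 4·6 + 19)/6 = 48/6 = 8
te_Task 10 = (10 + 4·13 + 22)/6 = 84/6 = 14

Forward pass:
ES_Task 1 = 0; EF_Task 1 = 2
ES_Task 2 = 0; EF_Task 2 = 6
ES_Task 3 = 0; EF_Task 3 = 14
ES_Task 4 = max(EF_Task 1=2, EF_Task 3=14) = 14; EF_Task 4 = 14+11 = 25
ES_Task 5 = max(EF_Task 1=2, EF_Task 3=14) = 14; EF_Task 5 = 14+14 = 28
ES_Task 6 = 28; EF_Task 6 = 28+10 = 38
ES_Task 7 = 14; EF_Task 7 = 14+5 = 19
ES_Task 8 = max(EF_Task 4=25, EF_Task 5=28) = 28; EF_Task 8 = 28+9 = 37
ES_Task 9 = 6; EF_Task 9 = 6+8 = 14
ES_Task 10 = max(EF_Task 1=2, EF_Task 2=6, EF_Task 6=38, EF_Task 7=19, EF_Task 8=37, EF_Task 9=14) = 38; EF_Task 10 = 38+14 = 52
Expected project duration μ = 52 hours. Critical path: Task 3 → Task 5 → Task 6 → Task 10.

Backward pass:
LF_Task 10 = 52; LS_Task 10 = 52−14 = 38
LF_Task 9 = LS_Task 10 = 38; LS_Task 9 = 38−8 = 30
LF_Task 8 = LS_Task 10 = 38; LS_Task 8 = 38−9 = 29
LF_Task 7 = LS_Task 10 = 38; LS_Task 7 = 38−5 = 33
LF_Task 6 = LS_Task 10 = 38; LS_Task 6 = 38−10 = 28
LF_Task 5 = min(LS_Task 6=28, LS_Task 8=29) = 28; LS_Task 5 = 28−14 = 14
LF_Task 4 = LS_Task 8 = 29; LS_Task 4 = 29−11 = 18
LF_Task 3 = min(LS_Task 4=18, LS_Task 5=14, LS_Task 7=33) = 14; LS_Task 3 = 14−14 = 0
LF_Task 2 = min(LS_Task 9=30, LS_Task 10=38) = 30; LS_Task 2 = 30−6 = 24
LF_Task 1 = min(LS_Task 4=18, LS_Task 5=14, LS_Task 10=38) = 14; LS_Task 1 = 14−2 = 12
Slack_Task 9 = LS_Task 9 − ES_Task 9 = 30 − 6 = 24

24 hours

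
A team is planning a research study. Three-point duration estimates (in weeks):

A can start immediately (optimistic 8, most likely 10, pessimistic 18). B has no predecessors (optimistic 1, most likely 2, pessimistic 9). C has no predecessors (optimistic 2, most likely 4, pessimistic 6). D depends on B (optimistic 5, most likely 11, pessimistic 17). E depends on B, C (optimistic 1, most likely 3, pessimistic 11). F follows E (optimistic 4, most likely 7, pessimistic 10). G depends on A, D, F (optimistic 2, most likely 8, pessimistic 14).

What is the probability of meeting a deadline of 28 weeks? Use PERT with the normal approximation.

te_A = (8 + 4·10 + 18)/6 = 66/6 = 11; σ²_A = ((18−8)/6)² = 2.778
te_B = (1 + 4·2 + 9)/6 = 18/6 = 3; σ²_B = ((9−1)/6)² = 1.778
te_C = (2 + 4·4 + 6)/6 = 24/6 = 4; σ²_C = ((6−2)/6)² = 0.444
te_D = (5 + 4·11 + 17)/6 = 66/6 = 11; σ²_D = ((17−5)/6)² = 4.000
te_E = (1 + 4·3 + 11)/6 = 24/6 = 4; σ²_E = ((11−1)/6)² = 2.778
te_F = (4 + 4·7 + 10)/6 = 42/6 = 7; σ²_F = ((10−4)/6)² = 1.000
te_G = (2 + 4·8 + 14)/6 = 48/6 = 8; σ²_G = ((14−2)/6)² = 4.000

Forward pass:
ES_A = 0; EF_A = 11
ES_B = 0; EF_B = 3
ES_C = 0; EF_C = 4
ES_D = 3; EF_D = 3+11 = 14
ES_E = max(EF_B=3, EF_C=4) = 4; EF_E = 4+4 = 8
ES_F = 8; EF_F = 8+7 = 15
ES_G = max(EF_A=11, EF_D=14, EF_F=15) = 15; EF_G = 15+8 = 23
Expected project duration μ = 23 weeks. Critical path: C → E → F → G.

Variance along critical path = 0.444 + 2.778 + 1.000 + 4.000 = 8.222; σ = √8.222 = 2.867 weeks.
Z = (28 − 23) / 2.867 = 1.744
P(T ≤ 28) = Φ(1.744) ≈ 0.959

0.959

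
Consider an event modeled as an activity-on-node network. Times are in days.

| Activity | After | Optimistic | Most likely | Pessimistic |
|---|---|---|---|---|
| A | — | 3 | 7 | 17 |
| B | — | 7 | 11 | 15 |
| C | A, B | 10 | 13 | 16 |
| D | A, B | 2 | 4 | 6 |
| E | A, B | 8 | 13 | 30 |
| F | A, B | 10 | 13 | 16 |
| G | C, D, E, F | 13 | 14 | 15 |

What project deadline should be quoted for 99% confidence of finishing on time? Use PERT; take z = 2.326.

49.1 days

te_A = (3 + 4·7 + 17)/6 = 48/6 = 8; σ²_A = ((17−3)/6)² = 5.444
te_B = (7 + 4·11 + 15)/6 = 66/6 = 11; σ²_B = ((15−7)/6)² = 1.778
te_C = (10 + 4·13 + 16)/6 = 78/6 = 13; σ²_C = ((16−10)/6)² = 1.000
te_D = (2 + 4·4 + 6)/6 = 24/6 = 4; σ²_D = ((6−2)/6)² = 0.444
te_E = (8 + 4·13 + 30)/6 = 90/6 = 15; σ²_E = ((30−8)/6)² = 13.444
te_F = (10 + 4·13 + 16)/6 = 78/6 = 13; σ²_F = ((16−10)/6)² = 1.000
te_G = (13 + 4·14 + 15)/6 = 84/6 = 14; σ²_G = ((15−13)/6)² = 0.111

Forward pass:
ES_A = 0; EF_A = 8
ES_B = 0; EF_B = 11
ES_C = max(EF_A=8, EF_B=11) = 11; EF_C = 11+13 = 24
ES_D = max(EF_A=8, EF_B=11) = 11; EF_D = 11+4 = 15
ES_E = max(EF_A=8, EF_B=11) = 11; EF_E = 11+15 = 26
ES_F = max(EF_A=8, EF_B=11) = 11; EF_F = 11+13 = 24
ES_G = max(EF_C=24, EF_D=15, EF_E=26, EF_F=24) = 26; EF_G = 26+14 = 40
Expected project duration μ = 40 days. Critical path: B → E → G.

Variance along critical path = 1.778 + 13.444 + 0.111 = 15.333; σ = 3.916 days.
D = μ + z·σ = 40 + 2.326·3.916 = 49.1 days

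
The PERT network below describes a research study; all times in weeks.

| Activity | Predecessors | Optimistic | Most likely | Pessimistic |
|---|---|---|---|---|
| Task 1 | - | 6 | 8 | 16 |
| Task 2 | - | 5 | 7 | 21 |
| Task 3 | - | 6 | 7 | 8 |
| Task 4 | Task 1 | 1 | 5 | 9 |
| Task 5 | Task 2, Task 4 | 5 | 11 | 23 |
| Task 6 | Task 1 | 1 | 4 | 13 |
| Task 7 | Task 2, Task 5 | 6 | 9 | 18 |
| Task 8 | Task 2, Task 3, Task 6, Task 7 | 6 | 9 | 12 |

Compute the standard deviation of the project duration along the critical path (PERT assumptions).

4.31 weeks

te_Task 1 = (6 + 4·8 + 16)/6 = 54/6 = 9; σ²_Task 1 = ((16−6)/6)² = 2.778
te_Task 2 = (5 + 4·7 + 21)/6 = 54/6 = 9; σ²_Task 2 = ((21−5)/6)² = 7.111
te_Task 3 = (6 + 4·7 + 8)/6 = 42/6 = 7; σ²_Task 3 = ((8−6)/6)² = 0.111
te_Task 4 = (1 + 4·5 + 9)/6 = 30/6 = 5; σ²_Task 4 = ((9−1)/6)² = 1.778
te_Task 5 = (5 + 4·11 + 23)/6 = 72/6 = 12; σ²_Task 5 = ((23−5)/6)² = 9.000
te_Task 6 = (1 + 4·4 + 13)/6 = 30/6 = 5; σ²_Task 6 = ((13−1)/6)² = 4.000
te_Task 7 = (6 + 4·9 + 18)/6 = 60/6 = 10; σ²_Task 7 = ((18−6)/6)² = 4.000
te_Task 8 = (6 + 4·9 + 12)/6 = 54/6 = 9; σ²_Task 8 = ((12−6)/6)² = 1.000

Forward pass:
ES_Task 1 = 0; EF_Task 1 = 9
ES_Task 2 = 0; EF_Task 2 = 9
ES_Task 3 = 0; EF_Task 3 = 7
ES_Task 4 = 9; EF_Task 4 = 9+5 = 14
ES_Task 5 = max(EF_Task 2=9, EF_Task 4=14) = 14; EF_Task 5 = 14+12 = 26
ES_Task 6 = 9; EF_Task 6 = 9+5 = 14
ES_Task 7 = max(EF_Task 2=9, EF_Task 5=26) = 26; EF_Task 7 = 26+10 = 36
ES_Task 8 = max(EF_Task 2=9, EF_Task 3=7, EF_Task 6=14, EF_Task 7=36) = 36; EF_Task 8 = 36+9 = 45
Expected project duration μ = 45 weeks. Critical path: Task 1 → Task 4 → Task 5 → Task 7 → Task 8.

Variance along critical path = 2.778 + 1.778 + 9.000 + 4.000 + 1.000 = 18.556
σ = √18.556 = 4.308 weeks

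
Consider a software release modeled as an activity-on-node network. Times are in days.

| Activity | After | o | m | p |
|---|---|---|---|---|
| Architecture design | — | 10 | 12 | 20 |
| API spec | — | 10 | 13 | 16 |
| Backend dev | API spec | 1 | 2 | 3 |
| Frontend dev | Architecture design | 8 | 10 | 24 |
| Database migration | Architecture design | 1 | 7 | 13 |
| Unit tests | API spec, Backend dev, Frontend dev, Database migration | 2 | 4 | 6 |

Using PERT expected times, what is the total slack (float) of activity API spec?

te_Architecture design = (10 + 4·12 + 20)/6 = 78/6 = 13
te_API spec = (10 + 4·13 + 16)/6 = 78/6 = 13
te_Backend dev = (1 + 4·2 + 3)/6 = 12/6 = 2
te_Frontend dev = (8 + 4·10 + 24)/6 = 72/6 = 12
te_Database migration = (1 + 4·7 + 13)/6 = 42/6 = 7
te_Unit tests = (2 + 4·4 + 6)/6 = 24/6 = 4

Forward pass:
ES_Architecture design = 0; EF_Architecture design = 13
ES_API spec = 0; EF_API spec = 13
ES_Backend dev = 13; EF_Backend dev = 13+2 = 15
ES_Frontend dev = 13; EF_Frontend dev = 13+12 = 25
ES_Database migration = 13; EF_Database migration = 13+7 = 20
ES_Unit tests = max(EF_API spec=13, EF_Backend dev=15, EF_Frontend dev=25, EF_Database migration=20) = 25; EF_Unit tests = 25+4 = 29
Expected project duration μ = 29 days. Critical path: Architecture design → Frontend dev → Unit tests.

Backward pass:
LF_Unit tests = 29; LS_Unit tests = 29−4 = 25
LF_Database migration = LS_Unit tests = 25; LS_Database migration = 25−7 = 18
LF_Frontend dev = LS_Unit tests = 25; LS_Frontend dev = 25−12 = 13
LF_Backend dev = LS_Unit tests = 25; LS_Backend dev = 25−2 = 23
LF_API spec = min(LS_Backend dev=23, LS_Unit tests=25) = 23; LS_API spec = 23−13 = 10
LF_Architecture design = min(LS_Frontend dev=13, LS_Database migration=18) = 13; LS_Architecture design = 13−13 = 0
Slack_API spec = LS_API spec − ES_API spec = 10 − 0 = 10

10 days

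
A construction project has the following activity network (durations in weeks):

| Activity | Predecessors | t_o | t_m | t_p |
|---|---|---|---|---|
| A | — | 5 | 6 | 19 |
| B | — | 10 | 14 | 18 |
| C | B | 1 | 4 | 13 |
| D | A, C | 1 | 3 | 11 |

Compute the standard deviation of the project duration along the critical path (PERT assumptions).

te_A = (5 + 4·6 + 19)/6 = 48/6 = 8; σ²_A = ((19−5)/6)² = 5.444
te_B = (10 + 4·14 + 18)/6 = 84/6 = 14; σ²_B = ((18−10)/6)² = 1.778
te_C = (1 + 4·4 + 13)/6 = 30/6 = 5; σ²_C = ((13−1)/6)² = 4.000
te_D = (1 + 4·3 + 11)/6 = 24/6 = 4; σ²_D = ((11−1)/6)² = 2.778

Forward pass:
ES_A = 0; EF_A = 8
ES_B = 0; EF_B = 14
ES_C = 14; EF_C = 14+5 = 19
ES_D = max(EF_A=8, EF_C=19) = 19; EF_D = 19+4 = 23
Expected project duration μ = 23 weeks. Critical path: B → C → D.

Variance along critical path = 1.778 + 4.000 + 2.778 = 8.556
σ = √8.556 = 2.925 weeks

2.92 weeks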